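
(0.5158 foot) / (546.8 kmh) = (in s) 0.001035. Check: 1 foot = 0.3048 m, so 0.5158 foot = 0.5158 * 0.3048 = 0.15721584 m. 1 kmh = 0.27777778 m/s, so 546.8 kmh = 546.8 * 0.27777778 = 151.88889 m/s. Combine: 0.15721584 m / 151.88889 m/s = 0.0010350714 s. Result: 0.0010350714 s ≈ 0.001035 s (4 s.f.).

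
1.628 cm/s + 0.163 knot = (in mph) 0.224. Check: 1 cm/s = 0.01 m/s, so 1.628 cm/s = 1.628 * 0.01 = 0.01628 m/s. 1 knot = 0.51444444 m/s, so 0.163 knot = 0.163 * 0.51444444 = 0.083854444 m/s. Sum: 0.01628 + 0.083854444 = 0.10013444 m/s. 1 mph = 0.44704 m/s, so 0.10013444 m/s = 0.10013444 / 0.44704 = 0.22399437 mph ≈ 0.224 mph (4 s.f.).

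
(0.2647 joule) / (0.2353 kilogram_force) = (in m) 0.2647 joule = 0.2647 J. 1 kilogram_force = 9.80665 N, so 0.2353 kilogram_force = 0.2353 * 9.80665 = 2.3075047 N. Combine: 0.2647 J / 2.3075047 N = 0.11471266 m. Result: 0.11471266 m ≈ 0.1147 m (4 s.f.). Final answer: 0.1147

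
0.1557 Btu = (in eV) 1 Btu = 1055.0559 J, so 0.1557 Btu = 0.1557 * 1055.0559 = 164.2722 J. 1 eV = 1.6021766e-19 J, so 164.2722 J = 164.2722 / 1.6021766e-19 = 1.0253064e+21 eV ≈ 1.025e+21 eV (4 s.f.). Final answer: 1.025e+21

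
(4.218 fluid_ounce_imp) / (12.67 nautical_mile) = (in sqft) 1 fluid_ounce_imp = 2.8413063e-05 m^3, so 4.218 fluid_ounce_imp = 4.218 * 2.8413063e-05 = 0.0001198463 m^3. 1 nautical_mile = 1852 m, so 12.67 nautical_mile = 12.67 * 1852 = 23464.84 m. Combine: 0.0001198463 m^3 / 23464.84 m = 5.1074841e-09 m^2. 1 sqft = 0.09290304 m^2, so 5.1074841e-09 m^2 = 5.1074841e-09 / 0.09290304 = 5.4976501e-08 sqft ≈ 5.498e-08 sqft (4 s.f.). Final answer: 5.498e-08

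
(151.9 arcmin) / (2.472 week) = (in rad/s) 1 arcmin = 0.00029088821 rad, so 151.9 arcmin = 151.9 * 0.00029088821 = 0.044185919 rad. 1 week = 604800 s, so 2.472 week = 2.472 * 604800 = 1495065.6 s. Combine: 0.044185919 rad / 1495065.6 s = 2.9554502e-08 rad/s. Result: 2.9554502e-08 rad/s ≈ 2.955e-08 rad/s (4 s.f.). Final answer: 2.955e-08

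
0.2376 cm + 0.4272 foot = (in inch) 1 cm = 0.01 m, so 0.2376 cm = 0.2376 * 0.01 = 0.002376 m. 1 foot = 0.3048 m, so 0.4272 foot = 0.4272 * 0.3048 = 0.13021056 m. Sum: 0.002376 + 0.13021056 = 0.13258656 m. 1 inch = 0.0254 m, so 0.13258656 m = 0.13258656 / 0.0254 = 5.2199433 inch ≈ 5.22 inch (4 s.f.). Final answer: 5.22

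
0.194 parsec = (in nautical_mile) 3.232e+12. Check: 1 parsec = 3.0856776e+16 m, so 0.194 parsec = 0.194 * 3.0856776e+16 = 5.9862145e+15 m. 1 nautical_mile = 1852 m, so 5.9862145e+15 m = 5.9862145e+15 / 1852 = 3.2322973e+12 nautical_mile ≈ 3.232e+12 nautical_mile (4 s.f.).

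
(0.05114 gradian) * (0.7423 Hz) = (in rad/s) 0.0005963. Check: 1 gradian = 0.015707963 rad, so 0.05114 gradian = 0.05114 * 0.015707963 = 0.00080330524 rad. 0.7423 Hz is already in Hz. Combine: 0.00080330524 rad * 0.7423 Hz = 0.00059629348 rad/s. Result: 0.00059629348 rad/s ≈ 0.0005963 rad/s (4 s.f.).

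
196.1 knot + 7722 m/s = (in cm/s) 7.823e+05. Check: 1 knot = 0.51444444 m/s, so 196.1 knot = 196.1 * 0.51444444 = 100.88256 m/s. 7722 m/s is already in m/s. Sum: 100.88256 + 7722 = 7822.8826 m/s. 1 cm/s = 0.01 m/s, so 7822.8826 m/s = 7822.8826 / 0.01 = 782288.26 cm/s ≈ 7.823e+05 cm/s (4 s.f.).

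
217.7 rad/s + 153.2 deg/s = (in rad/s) 217.7 rad/s is already in rad/s. 1 deg/s = 0.017453293 rad/s, so 153.2 deg/s = 153.2 * 0.017453293 = 2.6738444 rad/s. Sum: 217.7 + 2.6738444 = 220.37384 rad/s. Result: 220.37384 rad/s ≈ 220.4 rad/s (4 s.f.). Final answer: 220.4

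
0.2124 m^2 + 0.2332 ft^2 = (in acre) 0.2124 m^2 is already in m^2. 1 ft^2 = 0.09290304 m^2, so 0.2332 ft^2 = 0.2332 * 0.09290304 = 0.021664989 m^2. Sum: 0.2124 + 0.021664989 = 0.23406499 m^2. 1 acre = 4046.8564 m^2, so 0.23406499 m^2 = 0.23406499 / 4046.8564 = 5.7838718e-05 acre ≈ 5.784e-05 acre (4 s.f.). Final answer: 5.784e-05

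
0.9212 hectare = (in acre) 1 hectare = 10000 m^2, so 0.9212 hectare = 0.9212 * 10000 = 9212 m^2. 1 acre = 4046.8564 m^2, so 9212 m^2 = 9212 / 4046.8564 = 2.2763348 acre ≈ 2.276 acre (4 s.f.). Final answer: 2.276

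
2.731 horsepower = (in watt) 2037. Check: 1 horsepower = 745.69987 W, so 2.731 horsepower = 2.731 * 745.69987 = 2036.5063 W. 2036.5063 W = 2036.5063 watt ≈ 2037 watt (4 s.f.).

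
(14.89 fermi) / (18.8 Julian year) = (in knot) 1 fermi = 1e-15 m, so 14.89 fermi = 14.89 * 1e-15 = 1.489e-14 m. 1 Julian year = 31557600 s, so 18.8 Julian year = 18.8 * 31557600 = 5.9328288e+08 s. Combine: 1.489e-14 m / 5.9328288e+08 s = 2.509764e-23 m/s. 1 knot = 0.51444444 m/s, so 2.509764e-23 m/s = 2.509764e-23 / 0.51444444 = 4.8785909e-23 knot ≈ 4.879e-23 knot (4 s.f.). Final answer: 4.879e-23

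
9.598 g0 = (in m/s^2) 1 g0 = 9.80665 m/s^2, so 9.598 g0 = 9.598 * 9.80665 = 94.124227 m/s^2. Result: 94.124227 m/s^2 ≈ 94.12 m/s^2 (4 s.f.). Final answer: 94.12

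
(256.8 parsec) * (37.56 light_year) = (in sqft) 3.031e+37. Check: 1 parsec = 3.0856776e+16 m, so 256.8 parsec = 256.8 * 3.0856776e+16 = 7.92402e+18 m. 1 light_year = 9.4607305e+15 m, so 37.56 light_year = 37.56 * 9.4607305e+15 = 3.5534504e+17 m. Combine: 7.92402e+18 m * 3.5534504e+17 m = 2.8157612e+36 m^2. 1 sqft = 0.09290304 m^2, so 2.8157612e+36 m^2 = 2.8157612e+36 / 0.09290304 = 3.0308601e+37 sqft ≈ 3.031e+37 sqft (4 s.f.).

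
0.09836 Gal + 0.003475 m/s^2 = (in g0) 0.0004547. Check: 1 Gal = 0.01 m/s^2, so 0.09836 Gal = 0.09836 * 0.01 = 0.0009836 m/s^2. 0.003475 m/s^2 is already in m/s^2. Sum: 0.0009836 + 0.003475 = 0.0044586 m/s^2. 1 g0 = 9.80665 m/s^2, so 0.0044586 m/s^2 = 0.0044586 / 9.80665 = 0.00045465067 g0 ≈ 0.0004547 g0 (4 s.f.).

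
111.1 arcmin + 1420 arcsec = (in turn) 1 arcmin = 0.00029088821 rad, so 111.1 arcmin = 111.1 * 0.00029088821 = 0.03231768 rad. 1 arcsec = 4.8481368e-06 rad, so 1420 arcsec = 1420 * 4.8481368e-06 = 0.0068843543 rad. Sum: 0.03231768 + 0.0068843543 = 0.039202034 rad. 1 turn = 6.2831853 rad, so 0.039202034 rad = 0.039202034 / 6.2831853 = 0.0062391975 turn ≈ 0.006239 turn (4 s.f.). Final answer: 0.006239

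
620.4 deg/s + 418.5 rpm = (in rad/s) 54.65. Check: 1 deg/s = 0.017453293 rad/s, so 620.4 deg/s = 620.4 * 0.017453293 = 10.828023 rad/s. 1 rpm = 0.10471976 rad/s, so 418.5 rpm = 418.5 * 0.10471976 = 43.825218 rad/s. Sum: 10.828023 + 43.825218 = 54.65324 rad/s. Result: 54.65324 rad/s ≈ 54.65 rad/s (4 s.f.).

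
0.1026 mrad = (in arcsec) 21.16. Check: 1 mrad = 0.001 rad, so 0.1026 mrad = 0.1026 * 0.001 = 0.0001026 rad. 1 arcsec = 4.8481368e-06 rad, so 0.0001026 rad = 0.0001026 / 4.8481368e-06 = 21.162769 arcsec ≈ 21.16 arcsec (4 s.f.).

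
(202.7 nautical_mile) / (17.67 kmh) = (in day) 1 nautical_mile = 1852 m, so 202.7 nautical_mile = 202.7 * 1852 = 375400.4 m. 1 kmh = 0.27777778 m/s, so 17.67 kmh = 17.67 * 0.27777778 = 4.9083333 m/s. Combine: 375400.4 m / 4.9083333 m/s = 76482.255 s. 1 day = 86400 s, so 76482.255 s = 76482.255 / 86400 = 0.88521128 day ≈ 0.8852 day (4 s.f.). Final answer: 0.8852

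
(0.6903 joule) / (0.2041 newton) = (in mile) 0.002102. Check: 0.6903 joule = 0.6903 J. 0.2041 newton = 0.2041 N. Combine: 0.6903 J / 0.2041 N = 3.3821656 m. 1 mile = 1609.344 m, so 3.3821656 m = 3.3821656 / 1609.344 = 0.0021015803 mile ≈ 0.002102 mile (4 s.f.).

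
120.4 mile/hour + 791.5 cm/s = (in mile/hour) 138.1. Check: 1 mile/hour = 0.44704 m/s, so 120.4 mile/hour = 120.4 * 0.44704 = 53.823616 m/s. 1 cm/s = 0.01 m/s, so 791.5 cm/s = 791.5 * 0.01 = 7.915 m/s. Sum: 53.823616 + 7.915 = 61.738616 m/s. 1 mile/hour = 0.44704 m/s, so 61.738616 m/s = 61.738616 / 0.44704 = 138.10535 mile/hour ≈ 138.1 mile/hour (4 s.f.).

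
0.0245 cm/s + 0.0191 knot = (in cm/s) 1.007. Check: 1 cm/s = 0.01 m/s, so 0.0245 cm/s = 0.0245 * 0.01 = 0.000245 m/s. 1 knot = 0.51444444 m/s, so 0.0191 knot = 0.0191 * 0.51444444 = 0.0098258889 m/s. Sum: 0.000245 + 0.0098258889 = 0.010070889 m/s. 1 cm/s = 0.01 m/s, so 0.010070889 m/s = 0.010070889 / 0.01 = 1.0070889 cm/s ≈ 1.007 cm/s (4 s.f.).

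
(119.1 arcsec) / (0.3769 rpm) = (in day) 1 arcsec = 4.8481368e-06 rad, so 119.1 arcsec = 119.1 * 4.8481368e-06 = 0.00057741309 rad. 1 rpm = 0.10471976 rad/s, so 0.3769 rpm = 0.3769 * 0.10471976 = 0.039468876 rad/s. Combine: 0.00057741309 rad / 0.039468876 rad/s = 0.01462958 s. 1 day = 86400 s, so 0.01462958 s = 0.01462958 / 86400 = 1.6932385e-07 day ≈ 1.693e-07 day (4 s.f.). Final answer: 1.693e-07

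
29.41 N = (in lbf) 6.612. Check: 1 lbf = 4.4482216 N, so 29.41 N = 29.41 / 4.4482216 = 6.611631 lbf ≈ 6.612 lbf (4 s.f.).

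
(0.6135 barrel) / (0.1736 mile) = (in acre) 1 barrel = 0.15898729 m^3, so 0.6135 barrel = 0.6135 * 0.15898729 = 0.097538705 m^3. 1 mile = 1609.344 m, so 0.1736 mile = 0.1736 * 1609.344 = 279.38212 m. Combine: 0.097538705 m^3 / 279.38212 m = 0.00034912294 m^2. 1 acre = 4046.8564 m^2, so 0.00034912294 m^2 = 0.00034912294 / 4046.8564 = 8.6270156e-08 acre ≈ 8.627e-08 acre (4 s.f.). Final answer: 8.627e-08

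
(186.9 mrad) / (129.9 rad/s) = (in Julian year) 4.559e-11. Check: 1 mrad = 0.001 rad, so 186.9 mrad = 186.9 * 0.001 = 0.1869 rad. 129.9 rad/s is already in rad/s. Combine: 0.1869 rad / 129.9 rad/s = 0.0014387991 s. 1 Julian year = 31557600 s, so 0.0014387991 s = 0.0014387991 / 31557600 = 4.5592791e-11 Julian year ≈ 4.559e-11 Julian year (4 s.f.).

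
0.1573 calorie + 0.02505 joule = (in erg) 6.832e+06. Check: 1 calorie = 4.184 J, so 0.1573 calorie = 0.1573 * 4.184 = 0.6581432 J. 0.02505 joule = 0.02505 J. Sum: 0.6581432 + 0.02505 = 0.6831932 J. 1 erg = 1e-07 J, so 0.6831932 J = 0.6831932 / 1e-07 = 6831932 erg ≈ 6.832e+06 erg (4 s.f.).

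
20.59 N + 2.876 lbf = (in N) 33.38. Check: 20.59 N is already in N. 1 lbf = 4.4482216 N, so 2.876 lbf = 2.876 * 4.4482216 = 12.793085 N. Sum: 20.59 + 12.793085 = 33.383085 N. Result: 33.383085 N ≈ 33.38 N (4 s.f.).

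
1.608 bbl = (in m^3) 0.2557. Check: 1 bbl = 0.15898729 m^3, so 1.608 bbl = 1.608 * 0.15898729 = 0.25565157 m^3. Result: 0.25565157 m^3 ≈ 0.2557 m^3 (4 s.f.).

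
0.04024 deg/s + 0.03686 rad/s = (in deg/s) 1 deg/s = 0.017453293 rad/s, so 0.04024 deg/s = 0.04024 * 0.017453293 = 0.00070232049 rad/s. 0.03686 rad/s is already in rad/s. Sum: 0.00070232049 + 0.03686 = 0.03756232 rad/s. 1 deg/s = 0.017453293 rad/s, so 0.03756232 rad/s = 0.03756232 / 0.017453293 = 2.1521624 deg/s ≈ 2.152 deg/s (4 s.f.). Final answer: 2.152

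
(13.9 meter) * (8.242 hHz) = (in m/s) 13.9 meter = 13.9 m. 1 hHz = 100 Hz, so 8.242 hHz = 8.242 * 100 = 824.2 Hz. Combine: 13.9 m * 824.2 Hz = 11456.38 m/s. Result: 11456.38 m/s ≈ 1.146e+04 m/s (4 s.f.). Final answer: 1.146e+04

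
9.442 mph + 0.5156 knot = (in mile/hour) 1 mph = 0.44704 m/s, so 9.442 mph = 9.442 * 0.44704 = 4.2209517 m/s. 1 knot = 0.51444444 m/s, so 0.5156 knot = 0.5156 * 0.51444444 = 0.26524756 m/s. Sum: 4.2209517 + 0.26524756 = 4.4861992 m/s. 1 mile/hour = 0.44704 m/s, so 4.4861992 m/s = 4.4861992 / 0.44704 = 10.035342 mile/hour ≈ 10.04 mile/hour (4 s.f.). Final answer: 10.04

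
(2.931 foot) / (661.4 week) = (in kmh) 1 foot = 0.3048 m, so 2.931 foot = 2.931 * 0.3048 = 0.8933688 m. 1 week = 604800 s, so 661.4 week = 661.4 * 604800 = 4.0001472e+08 s. Combine: 0.8933688 m / 4.0001472e+08 s = 2.2333398e-09 m/s. 1 kmh = 0.27777778 m/s, so 2.2333398e-09 m/s = 2.2333398e-09 / 0.27777778 = 8.0400233e-09 kmh ≈ 8.04e-09 kmh (4 s.f.). Final answer: 8.04e-09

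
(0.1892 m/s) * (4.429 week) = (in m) 0.1892 m/s is already in m/s. 1 week = 604800 s, so 4.429 week = 4.429 * 604800 = 2678659.2 s. Combine: 0.1892 m/s * 2678659.2 s = 506802.32 m. Result: 506802.32 m ≈ 5.068e+05 m (4 s.f.). Final answer: 5.068e+05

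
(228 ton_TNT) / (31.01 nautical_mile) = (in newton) 1 ton_TNT = 4.184e+09 J, so 228 ton_TNT = 228 * 4.184e+09 = 9.53952e+11 J. 1 nautical_mile = 1852 m, so 31.01 nautical_mile = 31.01 * 1852 = 57430.52 m. Combine: 9.53952e+11 J / 57430.52 m = 16610541 N. 16610541 N = 16610541 newton ≈ 1.661e+07 newton (4 s.f.). Final answer: 1.661e+07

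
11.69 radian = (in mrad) 1.169e+04. Check: 11.69 radian = 11.69 rad. 1 mrad = 0.001 rad, so 11.69 rad = 11.69 / 0.001 = 11690 mrad ≈ 1.169e+04 mrad (4 s.f.).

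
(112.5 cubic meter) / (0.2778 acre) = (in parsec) 112.5 cubic meter = 112.5 m^3. 1 acre = 4046.8564 m^2, so 0.2778 acre = 0.2778 * 4046.8564 = 1124.2167 m^2. Combine: 112.5 m^3 / 1124.2167 m^2 = 0.10006967 m. 1 parsec = 3.0856776e+16 m, so 0.10006967 m = 0.10006967 / 3.0856776e+16 = 3.2430373e-18 parsec ≈ 3.243e-18 parsec (4 s.f.). Final answer: 3.243e-18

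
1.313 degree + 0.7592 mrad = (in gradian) 1 degree = 0.017453293 rad, so 1.313 degree = 1.313 * 0.017453293 = 0.022916173 rad. 1 mrad = 0.001 rad, so 0.7592 mrad = 0.7592 * 0.001 = 0.0007592 rad. Sum: 0.022916173 + 0.0007592 = 0.023675373 rad. 1 gradian = 0.015707963 rad, so 0.023675373 rad = 0.023675373 / 0.015707963 = 1.5072211 gradian ≈ 1.507 gradian (4 s.f.). Final answer: 1.507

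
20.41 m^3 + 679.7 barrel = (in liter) 1.285e+05. Check: 20.41 m^3 is already in m^3. 1 barrel = 0.15898729 m^3, so 679.7 barrel = 679.7 * 0.15898729 = 108.06366 m^3. Sum: 20.41 + 108.06366 = 128.47366 m^3. 1 liter = 0.001 m^3, so 128.47366 m^3 = 128.47366 / 0.001 = 128473.66 liter ≈ 1.285e+05 liter (4 s.f.).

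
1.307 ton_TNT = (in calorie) 1.307e+09. Check: 1 ton_TNT = 4.184e+09 J, so 1.307 ton_TNT = 1.307 * 4.184e+09 = 5.468488e+09 J. 1 calorie = 4.184 J, so 5.468488e+09 J = 5.468488e+09 / 4.184 = 1.307e+09 calorie.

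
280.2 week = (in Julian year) 5.37. Check: 1 week = 604800 s, so 280.2 week = 280.2 * 604800 = 1.6946496e+08 s. 1 Julian year = 31557600 s, so 1.6946496e+08 s = 1.6946496e+08 / 31557600 = 5.3700205 Julian year ≈ 5.37 Julian year (4 s.f.).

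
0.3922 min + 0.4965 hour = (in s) 1811. Check: 1 min = 60 s, so 0.3922 min = 0.3922 * 60 = 23.532 s. 1 hour = 3600 s, so 0.4965 hour = 0.4965 * 3600 = 1787.4 s. Sum: 23.532 + 1787.4 = 1810.932 s. Result: 1810.932 s ≈ 1811 s (4 s.f.).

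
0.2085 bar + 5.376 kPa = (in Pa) 2.623e+04. Check: 1 bar = 100000 Pa, so 0.2085 bar = 0.2085 * 100000 = 20850 Pa. 1 kPa = 1000 Pa, so 5.376 kPa = 5.376 * 1000 = 5376 Pa. Sum: 20850 + 5376 = 26226 Pa. Result: 26226 Pa ≈ 2.623e+04 Pa (4 s.f.).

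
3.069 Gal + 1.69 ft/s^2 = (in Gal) 54.58. Check: 1 Gal = 0.01 m/s^2, so 3.069 Gal = 3.069 * 0.01 = 0.03069 m/s^2. 1 ft/s^2 = 0.3048 m/s^2, so 1.69 ft/s^2 = 1.69 * 0.3048 = 0.515112 m/s^2. Sum: 0.03069 + 0.515112 = 0.545802 m/s^2. 1 Gal = 0.01 m/s^2, so 0.545802 m/s^2 = 0.545802 / 0.01 = 54.5802 Gal ≈ 54.58 Gal (4 s.f.).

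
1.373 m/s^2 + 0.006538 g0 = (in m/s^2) 1.373 m/s^2 is already in m/s^2. 1 g0 = 9.80665 m/s^2, so 0.006538 g0 = 0.006538 * 9.80665 = 0.064115878 m/s^2. Sum: 1.373 + 0.064115878 = 1.4371159 m/s^2. Result: 1.4371159 m/s^2 ≈ 1.437 m/s^2 (4 s.f.). Final answer: 1.437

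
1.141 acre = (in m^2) 1 acre = 4046.8564 m^2, so 1.141 acre = 1.141 * 4046.8564 = 4617.4632 m^2. Result: 4617.4632 m^2 ≈ 4617 m^2 (4 s.f.). Final answer: 4617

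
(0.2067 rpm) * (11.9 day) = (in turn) 3542. Check: 1 rpm = 0.10471976 rad/s, so 0.2067 rpm = 0.2067 * 0.10471976 = 0.021645573 rad/s. 1 day = 86400 s, so 11.9 day = 11.9 * 86400 = 1028160 s. Combine: 0.021645573 rad/s * 1028160 s = 22255.113 rad. 1 turn = 6.2831853 rad, so 22255.113 rad = 22255.113 / 6.2831853 = 3542.0112 turn ≈ 3542 turn (4 s.f.).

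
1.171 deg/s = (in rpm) 1 deg/s = 0.017453293 rad/s, so 1.171 deg/s = 1.171 * 0.017453293 = 0.020437806 rad/s. 1 rpm = 0.10471976 rad/s, so 0.020437806 rad/s = 0.020437806 / 0.10471976 = 0.19516667 rpm ≈ 0.1952 rpm (4 s.f.). Final answer: 0.1952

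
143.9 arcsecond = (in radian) 0.0006976. Check: 1 arcsecond = 4.8481368e-06 rad, so 143.9 arcsecond = 143.9 * 4.8481368e-06 = 0.00069764689 rad. 0.00069764689 rad = 0.00069764689 radian ≈ 0.0006976 radian (4 s.f.).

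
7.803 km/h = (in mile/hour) 1 km/h = 0.27777778 m/s, so 7.803 km/h = 7.803 * 0.27777778 = 2.1675 m/s. 1 mile/hour = 0.44704 m/s, so 2.1675 m/s = 2.1675 / 0.44704 = 4.8485594 mile/hour ≈ 4.849 mile/hour (4 s.f.). Final answer: 4.849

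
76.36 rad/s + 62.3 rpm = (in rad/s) 76.36 rad/s is already in rad/s. 1 rpm = 0.10471976 rad/s, so 62.3 rpm = 62.3 * 0.10471976 = 6.5240407 rad/s. Sum: 76.36 + 6.5240407 = 82.884041 rad/s. Result: 82.884041 rad/s ≈ 82.88 rad/s (4 s.f.). Final answer: 82.88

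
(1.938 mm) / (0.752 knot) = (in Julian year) 1 mm = 0.001 m, so 1.938 mm = 1.938 * 0.001 = 0.001938 m. 1 knot = 0.51444444 m/s, so 0.752 knot = 0.752 * 0.51444444 = 0.38686222 m/s. Combine: 0.001938 m / 0.38686222 m/s = 0.0050095354 s. 1 Julian year = 31557600 s, so 0.0050095354 s = 0.0050095354 / 31557600 = 1.587426e-10 Julian year ≈ 1.587e-10 Julian year (4 s.f.). Final answer: 1.587e-10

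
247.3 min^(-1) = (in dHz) 1 min^(-1) = 0.016666667 Hz, so 247.3 min^(-1) = 247.3 * 0.016666667 = 4.1216667 Hz. 1 dHz = 0.1 Hz, so 4.1216667 Hz = 4.1216667 / 0.1 = 41.216667 dHz ≈ 41.22 dHz (4 s.f.). Final answer: 41.22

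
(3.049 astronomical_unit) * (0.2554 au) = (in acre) 4.306e+18. Check: 1 astronomical_unit = 1.4959787e+11 m, so 3.049 astronomical_unit = 3.049 * 1.4959787e+11 = 4.5612391e+11 m. 1 au = 1.4959787e+11 m, so 0.2554 au = 0.2554 * 1.4959787e+11 = 3.8207296e+10 m. Combine: 4.5612391e+11 m * 3.8207296e+10 m = 1.7427261e+22 m^2. 1 acre = 4046.8564 m^2, so 1.7427261e+22 m^2 = 1.7427261e+22 / 4046.8564 = 4.30637e+18 acre ≈ 4.306e+18 acre (4 s.f.).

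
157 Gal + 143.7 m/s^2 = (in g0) 14.81. Check: 1 Gal = 0.01 m/s^2, so 157 Gal = 157 * 0.01 = 1.57 m/s^2. 143.7 m/s^2 is already in m/s^2. Sum: 1.57 + 143.7 = 145.27 m/s^2. 1 g0 = 9.80665 m/s^2, so 145.27 m/s^2 = 145.27 / 9.80665 = 14.813417 g0 ≈ 14.81 g0 (4 s.f.).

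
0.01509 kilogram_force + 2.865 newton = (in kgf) 1 kilogram_force = 9.80665 N, so 0.01509 kilogram_force = 0.01509 * 9.80665 = 0.14798235 N. 2.865 newton = 2.865 N. Sum: 0.14798235 + 2.865 = 3.0129823 N. 1 kgf = 9.80665 N, so 3.0129823 N = 3.0129823 / 9.80665 = 0.3072387 kgf ≈ 0.3072 kgf (4 s.f.). Final answer: 0.3072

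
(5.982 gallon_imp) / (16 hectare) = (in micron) 1 gallon_imp = 0.00454609 m^3, so 5.982 gallon_imp = 5.982 * 0.00454609 = 0.02719471 m^3. 1 hectare = 10000 m^2, so 16 hectare = 16 * 10000 = 160000 m^2. Combine: 0.02719471 m^3 / 160000 m^2 = 1.6996694e-07 m. 1 micron = 1e-06 m, so 1.6996694e-07 m = 1.6996694e-07 / 1e-06 = 0.16996694 micron ≈ 0.17 micron (4 s.f.). Final answer: 0.17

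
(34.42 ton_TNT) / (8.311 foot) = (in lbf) 1 ton_TNT = 4.184e+09 J, so 34.42 ton_TNT = 34.42 * 4.184e+09 = 1.4401328e+11 J. 1 foot = 0.3048 m, so 8.311 foot = 8.311 * 0.3048 = 2.5331928 m. Combine: 1.4401328e+11 J / 2.5331928 m = 5.6850501e+10 N. 1 lbf = 4.4482216 N, so 5.6850501e+10 N = 5.6850501e+10 / 4.4482216 = 1.2780501e+10 lbf ≈ 1.278e+10 lbf (4 s.f.). Final answer: 1.278e+10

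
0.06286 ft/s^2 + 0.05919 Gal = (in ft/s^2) 0.0648. Check: 1 ft/s^2 = 0.3048 m/s^2, so 0.06286 ft/s^2 = 0.06286 * 0.3048 = 0.019159728 m/s^2. 1 Gal = 0.01 m/s^2, so 0.05919 Gal = 0.05919 * 0.01 = 0.0005919 m/s^2. Sum: 0.019159728 + 0.0005919 = 0.019751628 m/s^2. 1 ft/s^2 = 0.3048 m/s^2, so 0.019751628 m/s^2 = 0.019751628 / 0.3048 = 0.064801929 ft/s^2 ≈ 0.0648 ft/s^2 (4 s.f.).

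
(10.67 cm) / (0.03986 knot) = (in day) 1 cm = 0.01 m, so 10.67 cm = 10.67 * 0.01 = 0.1067 m. 1 knot = 0.51444444 m/s, so 0.03986 knot = 0.03986 * 0.51444444 = 0.020505756 m/s. Combine: 0.1067 m / 0.020505756 m/s = 5.2034171 s. 1 day = 86400 s, so 5.2034171 s = 5.2034171 / 86400 = 6.0224735e-05 day ≈ 6.022e-05 day (4 s.f.). Final answer: 6.022e-05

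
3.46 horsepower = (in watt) 1 horsepower = 745.69987 W, so 3.46 horsepower = 3.46 * 745.69987 = 2580.1216 W. 2580.1216 W = 2580.1216 watt ≈ 2580 watt (4 s.f.). Final answer: 2580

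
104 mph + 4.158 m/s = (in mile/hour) 113.3. Check: 1 mph = 0.44704 m/s, so 104 mph = 104 * 0.44704 = 46.49216 m/s. 4.158 m/s is already in m/s. Sum: 46.49216 + 4.158 = 50.65016 m/s. 1 mile/hour = 0.44704 m/s, so 50.65016 m/s = 50.65016 / 0.44704 = 113.30118 mile/hour ≈ 113.3 mile/hour (4 s.f.).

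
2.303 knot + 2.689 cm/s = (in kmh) 1 knot = 0.51444444 m/s, so 2.303 knot = 2.303 * 0.51444444 = 1.1847656 m/s. 1 cm/s = 0.01 m/s, so 2.689 cm/s = 2.689 * 0.01 = 0.02689 m/s. Sum: 1.1847656 + 0.02689 = 1.2116556 m/s. 1 kmh = 0.27777778 m/s, so 1.2116556 m/s = 1.2116556 / 0.27777778 = 4.36196 kmh ≈ 4.362 kmh (4 s.f.). Final answer: 4.362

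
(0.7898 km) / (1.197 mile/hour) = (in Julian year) 1 km = 1000 m, so 0.7898 km = 0.7898 * 1000 = 789.8 m. 1 mile/hour = 0.44704 m/s, so 1.197 mile/hour = 1.197 * 0.44704 = 0.53510688 m/s. Combine: 789.8 m / 0.53510688 m/s = 1475.9668 s. 1 Julian year = 31557600 s, so 1475.9668 s = 1475.9668 / 31557600 = 4.6770566e-05 Julian year ≈ 4.677e-05 Julian year (4 s.f.). Final answer: 4.677e-05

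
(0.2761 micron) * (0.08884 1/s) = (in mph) 5.487e-08. Check: 1 micron = 1e-06 m, so 0.2761 micron = 0.2761 * 1e-06 = 2.761e-07 m. 0.08884 1/s = 0.08884 Hz. Combine: 2.761e-07 m * 0.08884 Hz = 2.4528724e-08 m/s. 1 mph = 0.44704 m/s, so 2.4528724e-08 m/s = 2.4528724e-08 / 0.44704 = 5.4869193e-08 mph ≈ 5.487e-08 mph (4 s.f.).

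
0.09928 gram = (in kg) 9.928e-05. Check: 1 gram = 0.001 kg, so 0.09928 gram = 0.09928 * 0.001 = 9.928e-05 kg. Result: 9.928e-05 kg.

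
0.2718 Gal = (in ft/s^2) 1 Gal = 0.01 m/s^2, so 0.2718 Gal = 0.2718 * 0.01 = 0.002718 m/s^2. 1 ft/s^2 = 0.3048 m/s^2, so 0.002718 m/s^2 = 0.002718 / 0.3048 = 0.0089173228 ft/s^2 ≈ 0.008917 ft/s^2 (4 s.f.). Final answer: 0.008917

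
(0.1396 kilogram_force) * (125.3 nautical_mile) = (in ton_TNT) 7.593e-05. Check: 1 kilogram_force = 9.80665 N, so 0.1396 kilogram_force = 0.1396 * 9.80665 = 1.3690083 N. 1 nautical_mile = 1852 m, so 125.3 nautical_mile = 125.3 * 1852 = 232055.6 m. Combine: 1.3690083 N * 232055.6 m = 317686.05 J. 1 ton_TNT = 4.184e+09 J, so 317686.05 J = 317686.05 / 4.184e+09 = 7.5928789e-05 ton_TNT ≈ 7.593e-05 ton_TNT (4 s.f.).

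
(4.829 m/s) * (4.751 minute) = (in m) 1377. Check: 4.829 m/s is already in m/s. 1 minute = 60 s, so 4.751 minute = 4.751 * 60 = 285.06 s. Combine: 4.829 m/s * 285.06 s = 1376.5547 m. Result: 1376.5547 m ≈ 1377 m (4 s.f.).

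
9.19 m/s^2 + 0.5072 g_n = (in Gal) 1416. Check: 9.19 m/s^2 is already in m/s^2. 1 g_n = 9.80665 m/s^2, so 0.5072 g_n = 0.5072 * 9.80665 = 4.9739329 m/s^2. Sum: 9.19 + 4.9739329 = 14.163933 m/s^2. 1 Gal = 0.01 m/s^2, so 14.163933 m/s^2 = 14.163933 / 0.01 = 1416.3933 Gal ≈ 1416 Gal (4 s.f.).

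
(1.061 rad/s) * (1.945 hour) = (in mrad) 7.429e+06. Check: 1.061 rad/s is already in rad/s. 1 hour = 3600 s, so 1.945 hour = 1.945 * 3600 = 7002 s. Combine: 1.061 rad/s * 7002 s = 7429.122 rad. 1 mrad = 0.001 rad, so 7429.122 rad = 7429.122 / 0.001 = 7429122 mrad ≈ 7.429e+06 mrad (4 s.f.).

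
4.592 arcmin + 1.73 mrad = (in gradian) 1 arcmin = 0.00029088821 rad, so 4.592 arcmin = 4.592 * 0.00029088821 = 0.0013357587 rad. 1 mrad = 0.001 rad, so 1.73 mrad = 1.73 * 0.001 = 0.00173 rad. Sum: 0.0013357587 + 0.00173 = 0.0030657587 rad. 1 gradian = 0.015707963 rad, so 0.0030657587 rad = 0.0030657587 / 0.015707963 = 0.19517226 gradian ≈ 0.1952 gradian (4 s.f.). Final answer: 0.1952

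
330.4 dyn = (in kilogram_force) 1 dyn = 1e-05 N, so 330.4 dyn = 330.4 * 1e-05 = 0.003304 N. 1 kilogram_force = 9.80665 N, so 0.003304 N = 0.003304 / 9.80665 = 0.00033691424 kilogram_force ≈ 0.0003369 kilogram_force (4 s.f.). Final answer: 0.0003369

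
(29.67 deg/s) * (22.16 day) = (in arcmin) 1 deg/s = 0.017453293 rad/s, so 29.67 deg/s = 29.67 * 0.017453293 = 0.51783919 rad/s. 1 day = 86400 s, so 22.16 day = 22.16 * 86400 = 1914624 s. Combine: 0.51783919 rad/s * 1914624 s = 991467.34 rad. 1 arcmin = 0.00029088821 rad, so 991467.34 rad = 991467.34 / 0.00029088821 = 3.4084136e+09 arcmin ≈ 3.408e+09 arcmin (4 s.f.). Final answer: 3.408e+09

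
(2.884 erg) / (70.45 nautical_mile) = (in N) 1 erg = 1e-07 J, so 2.884 erg = 2.884 * 1e-07 = 2.884e-07 J. 1 nautical_mile = 1852 m, so 70.45 nautical_mile = 70.45 * 1852 = 130473.4 m. Combine: 2.884e-07 J / 130473.4 m = 2.2104122e-12 N. Result: 2.2104122e-12 N ≈ 2.21e-12 N (4 s.f.). Final answer: 2.21e-12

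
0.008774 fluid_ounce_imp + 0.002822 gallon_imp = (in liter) 0.01308. Check: 1 fluid_ounce_imp = 2.8413063e-05 m^3, so 0.008774 fluid_ounce_imp = 0.008774 * 2.8413063e-05 = 2.4929621e-07 m^3. 1 gallon_imp = 0.00454609 m^3, so 0.002822 gallon_imp = 0.002822 * 0.00454609 = 1.2829066e-05 m^3. Sum: 2.4929621e-07 + 1.2829066e-05 = 1.3078362e-05 m^3. 1 liter = 0.001 m^3, so 1.3078362e-05 m^3 = 1.3078362e-05 / 0.001 = 0.013078362 liter ≈ 0.01308 liter (4 s.f.).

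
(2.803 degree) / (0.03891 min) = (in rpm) 0.2001. Check: 1 degree = 0.017453293 rad, so 2.803 degree = 2.803 * 0.017453293 = 0.048921579 rad. 1 min = 60 s, so 0.03891 min = 0.03891 * 60 = 2.3346 s. Combine: 0.048921579 rad / 2.3346 s = 0.020955015 rad/s. 1 rpm = 0.10471976 rad/s, so 0.020955015 rad/s = 0.020955015 / 0.10471976 = 0.20010566 rpm ≈ 0.2001 rpm (4 s.f.).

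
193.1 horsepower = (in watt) 1.44e+05. Check: 1 horsepower = 745.69987 W, so 193.1 horsepower = 193.1 * 745.69987 = 143994.65 W. 143994.65 W = 143994.65 watt ≈ 1.44e+05 watt (4 s.f.).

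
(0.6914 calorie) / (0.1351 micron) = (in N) 2.141e+07. Check: 1 calorie = 4.184 J, so 0.6914 calorie = 0.6914 * 4.184 = 2.8928176 J. 1 micron = 1e-06 m, so 0.1351 micron = 0.1351 * 1e-06 = 1.351e-07 m. Combine: 2.8928176 J / 1.351e-07 m = 21412417 N. Result: 21412417 N ≈ 2.141e+07 N (4 s.f.).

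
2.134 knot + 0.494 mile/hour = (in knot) 2.563. Check: 1 knot = 0.51444444 m/s, so 2.134 knot = 2.134 * 0.51444444 = 1.0978244 m/s. 1 mile/hour = 0.44704 m/s, so 0.494 mile/hour = 0.494 * 0.44704 = 0.22083776 m/s. Sum: 1.0978244 + 0.22083776 = 1.3186622 m/s. 1 knot = 0.51444444 m/s, so 1.3186622 m/s = 1.3186622 / 0.51444444 = 2.5632743 knot ≈ 2.563 knot (4 s.f.).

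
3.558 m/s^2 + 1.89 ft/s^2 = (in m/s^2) 4.134. Check: 3.558 m/s^2 is already in m/s^2. 1 ft/s^2 = 0.3048 m/s^2, so 1.89 ft/s^2 = 1.89 * 0.3048 = 0.576072 m/s^2. Sum: 3.558 + 0.576072 = 4.134072 m/s^2. Result: 4.134072 m/s^2 ≈ 4.134 m/s^2 (4 s.f.).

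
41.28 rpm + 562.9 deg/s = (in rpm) 135.1. Check: 1 rpm = 0.10471976 rad/s, so 41.28 rpm = 41.28 * 0.10471976 = 4.3228315 rad/s. 1 deg/s = 0.017453293 rad/s, so 562.9 deg/s = 562.9 * 0.017453293 = 9.8244584 rad/s. Sum: 4.3228315 + 9.8244584 = 14.14729 rad/s. 1 rpm = 0.10471976 rad/s, so 14.14729 rad/s = 14.14729 / 0.10471976 = 135.09667 rpm ≈ 135.1 rpm (4 s.f.).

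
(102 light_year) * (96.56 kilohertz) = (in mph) 1 light_year = 9.4607305e+15 m, so 102 light_year = 102 * 9.4607305e+15 = 9.6499451e+17 m. 1 kilohertz = 1000 Hz, so 96.56 kilohertz = 96.56 * 1000 = 96560 Hz. Combine: 9.6499451e+17 m * 96560 Hz = 9.317987e+22 m/s. 1 mph = 0.44704 m/s, so 9.317987e+22 m/s = 9.317987e+22 / 0.44704 = 2.0843743e+23 mph ≈ 2.084e+23 mph (4 s.f.). Final answer: 2.084e+23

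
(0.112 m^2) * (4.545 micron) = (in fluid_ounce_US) 0.01721. Check: 0.112 m^2 is already in m^2. 1 micron = 1e-06 m, so 4.545 micron = 4.545 * 1e-06 = 4.545e-06 m. Combine: 0.112 m^2 * 4.545e-06 m = 5.0904e-07 m^3. 1 fluid_ounce_US = 2.957353e-05 m^3, so 5.0904e-07 m^3 = 5.0904e-07 / 2.957353e-05 = 0.01721269 fluid_ounce_US ≈ 0.01721 fluid_ounce_US (4 s.f.).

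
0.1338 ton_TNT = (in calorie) 1 ton_TNT = 4.184e+09 J, so 0.1338 ton_TNT = 0.1338 * 4.184e+09 = 5.598192e+08 J. 1 calorie = 4.184 J, so 5.598192e+08 J = 5.598192e+08 / 4.184 = 1.338e+08 calorie. Final answer: 1.338e+08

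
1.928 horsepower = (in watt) 1 horsepower = 745.69987 W, so 1.928 horsepower = 1.928 * 745.69987 = 1437.7094 W. 1437.7094 W = 1437.7094 watt ≈ 1438 watt (4 s.f.). Final answer: 1438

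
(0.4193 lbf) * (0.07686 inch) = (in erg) 1 lbf = 4.4482216 N, so 0.4193 lbf = 0.4193 * 4.4482216 = 1.8651393 N. 1 inch = 0.0254 m, so 0.07686 inch = 0.07686 * 0.0254 = 0.001952244 m. Combine: 1.8651393 N * 0.001952244 m = 0.0036412071 J. 1 erg = 1e-07 J, so 0.0036412071 J = 0.0036412071 / 1e-07 = 36412.071 erg ≈ 3.641e+04 erg (4 s.f.). Final answer: 3.641e+04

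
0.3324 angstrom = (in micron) 1 angstrom = 1e-10 m, so 0.3324 angstrom = 0.3324 * 1e-10 = 3.324e-11 m. 1 micron = 1e-06 m, so 3.324e-11 m = 3.324e-11 / 1e-06 = 3.324e-05 micron. Final answer: 3.324e-05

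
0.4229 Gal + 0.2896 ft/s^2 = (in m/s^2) 0.0925. Check: 1 Gal = 0.01 m/s^2, so 0.4229 Gal = 0.4229 * 0.01 = 0.004229 m/s^2. 1 ft/s^2 = 0.3048 m/s^2, so 0.2896 ft/s^2 = 0.2896 * 0.3048 = 0.08827008 m/s^2. Sum: 0.004229 + 0.08827008 = 0.09249908 m/s^2. Result: 0.09249908 m/s^2 ≈ 0.0925 m/s^2 (4 s.f.).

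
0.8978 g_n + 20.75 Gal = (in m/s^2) 9.012. Check: 1 g_n = 9.80665 m/s^2, so 0.8978 g_n = 0.8978 * 9.80665 = 8.8044104 m/s^2. 1 Gal = 0.01 m/s^2, so 20.75 Gal = 20.75 * 0.01 = 0.2075 m/s^2. Sum: 8.8044104 + 0.2075 = 9.0119104 m/s^2. Result: 9.0119104 m/s^2 ≈ 9.012 m/s^2 (4 s.f.).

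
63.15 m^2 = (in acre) 0.0156. Check: 1 acre = 4046.8564 m^2, so 63.15 m^2 = 63.15 / 4046.8564 = 0.015604705 acre ≈ 0.0156 acre (4 s.f.).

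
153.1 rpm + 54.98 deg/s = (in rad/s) 16.99. Check: 1 rpm = 0.10471976 rad/s, so 153.1 rpm = 153.1 * 0.10471976 = 16.032595 rad/s. 1 deg/s = 0.017453293 rad/s, so 54.98 deg/s = 54.98 * 0.017453293 = 0.95958202 rad/s. Sum: 16.032595 + 0.95958202 = 16.992177 rad/s. Result: 16.992177 rad/s ≈ 16.99 rad/s (4 s.f.).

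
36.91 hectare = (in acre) 1 hectare = 10000 m^2, so 36.91 hectare = 36.91 * 10000 = 369100 m^2. 1 acre = 4046.8564 m^2, so 369100 m^2 = 369100 / 4046.8564 = 91.206596 acre ≈ 91.21 acre (4 s.f.). Final answer: 91.21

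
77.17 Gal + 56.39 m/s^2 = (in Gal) 1 Gal = 0.01 m/s^2, so 77.17 Gal = 77.17 * 0.01 = 0.7717 m/s^2. 56.39 m/s^2 is already in m/s^2. Sum: 0.7717 + 56.39 = 57.1617 m/s^2. 1 Gal = 0.01 m/s^2, so 57.1617 m/s^2 = 57.1617 / 0.01 = 5716.17 Gal ≈ 5716 Gal (4 s.f.). Final answer: 5716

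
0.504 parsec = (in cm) 1 parsec = 3.0856776e+16 m, so 0.504 parsec = 0.504 * 3.0856776e+16 = 1.5551815e+16 m. 1 cm = 0.01 m, so 1.5551815e+16 m = 1.5551815e+16 / 0.01 = 1.5551815e+18 cm ≈ 1.555e+18 cm (4 s.f.). Final answer: 1.555e+18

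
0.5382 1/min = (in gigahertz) 1 1/min = 0.016666667 Hz, so 0.5382 1/min = 0.5382 * 0.016666667 = 0.00897 Hz. 1 gigahertz = 1e+09 Hz, so 0.00897 Hz = 0.00897 / 1e+09 = 8.97e-12 gigahertz. Final answer: 8.97e-12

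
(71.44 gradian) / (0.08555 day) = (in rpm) 0.00145. Check: 1 gradian = 0.015707963 rad, so 71.44 gradian = 71.44 * 0.015707963 = 1.1221769 rad. 1 day = 86400 s, so 0.08555 day = 0.08555 * 86400 = 7391.52 s. Combine: 1.1221769 rad / 7391.52 s = 0.0001518195 rad/s. 1 rpm = 0.10471976 rad/s, so 0.0001518195 rad/s = 0.0001518195 / 0.10471976 = 0.0014497695 rpm ≈ 0.00145 rpm (4 s.f.).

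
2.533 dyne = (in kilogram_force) 1 dyne = 1e-05 N, so 2.533 dyne = 2.533 * 1e-05 = 2.533e-05 N. 1 kilogram_force = 9.80665 N, so 2.533e-05 N = 2.533e-05 / 9.80665 = 2.5829412e-06 kilogram_force ≈ 2.583e-06 kilogram_force (4 s.f.). Final answer: 2.583e-06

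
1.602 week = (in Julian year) 0.0307. Check: 1 week = 604800 s, so 1.602 week = 1.602 * 604800 = 968889.6 s. 1 Julian year = 31557600 s, so 968889.6 s = 968889.6 / 31557600 = 0.030702259 Julian year ≈ 0.0307 Julian year (4 s.f.).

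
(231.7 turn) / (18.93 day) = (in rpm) 0.0085. Check: 1 turn = 6.2831853 rad, so 231.7 turn = 231.7 * 6.2831853 = 1455.814 rad. 1 day = 86400 s, so 18.93 day = 18.93 * 86400 = 1635552 s. Combine: 1455.814 rad / 1635552 s = 0.00089010563 rad/s. 1 rpm = 0.10471976 rad/s, so 0.00089010563 rad/s = 0.00089010563 / 0.10471976 = 0.0084998826 rpm ≈ 0.0085 rpm (4 s.f.).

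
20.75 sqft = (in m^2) 1 sqft = 0.09290304 m^2, so 20.75 sqft = 20.75 * 0.09290304 = 1.9277381 m^2. Result: 1.9277381 m^2 ≈ 1.928 m^2 (4 s.f.). Final answer: 1.928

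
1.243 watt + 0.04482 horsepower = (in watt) 1.243 watt = 1.243 W. 1 horsepower = 745.69987 W, so 0.04482 horsepower = 0.04482 * 745.69987 = 33.422268 W. Sum: 1.243 + 33.422268 = 34.665268 W. 34.665268 W = 34.665268 watt ≈ 34.67 watt (4 s.f.). Final answer: 34.67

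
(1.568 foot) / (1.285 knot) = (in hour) 0.0002008. Check: 1 foot = 0.3048 m, so 1.568 foot = 1.568 * 0.3048 = 0.4779264 m. 1 knot = 0.51444444 m/s, so 1.285 knot = 1.285 * 0.51444444 = 0.66106111 m/s. Combine: 0.4779264 m / 0.66106111 m/s = 0.72296856 s. 1 hour = 3600 s, so 0.72296856 s = 0.72296856 / 3600 = 0.0002008246 hour ≈ 0.0002008 hour (4 s.f.).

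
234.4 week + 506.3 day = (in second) 1.855e+08. Check: 1 week = 604800 s, so 234.4 week = 234.4 * 604800 = 1.4176512e+08 s. 1 day = 86400 s, so 506.3 day = 506.3 * 86400 = 43744320 s. Sum: 1.4176512e+08 + 43744320 = 1.8550944e+08 s. 1.8550944e+08 s = 1.8550944e+08 second ≈ 1.855e+08 second (4 s.f.).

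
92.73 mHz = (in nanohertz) 1 mHz = 0.001 Hz, so 92.73 mHz = 92.73 * 0.001 = 0.09273 Hz. 1 nanohertz = 1e-09 Hz, so 0.09273 Hz = 0.09273 / 1e-09 = 92730000 nanohertz ≈ 9.273e+07 nanohertz (4 s.f.). Final answer: 9.273e+07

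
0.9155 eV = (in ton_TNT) 3.506e-29. Check: 1 eV = 1.6021766e-19 J, so 0.9155 eV = 0.9155 * 1.6021766e-19 = 1.4667927e-19 J. 1 ton_TNT = 4.184e+09 J, so 1.4667927e-19 J = 1.4667927e-19 / 4.184e+09 = 3.5057187e-29 ton_TNT ≈ 3.506e-29 ton_TNT (4 s.f.).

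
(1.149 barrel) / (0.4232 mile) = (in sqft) 1 barrel = 0.15898729 m^3, so 1.149 barrel = 1.149 * 0.15898729 = 0.1826764 m^3. 1 mile = 1609.344 m, so 0.4232 mile = 0.4232 * 1609.344 = 681.07438 m. Combine: 0.1826764 m^3 / 681.07438 m = 0.00026821799 m^2. 1 sqft = 0.09290304 m^2, so 0.00026821799 m^2 = 0.00026821799 / 0.09290304 = 0.0028870744 sqft ≈ 0.002887 sqft (4 s.f.). Final answer: 0.002887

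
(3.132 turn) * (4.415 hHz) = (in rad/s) 8688. Check: 1 turn = 6.2831853 rad, so 3.132 turn = 3.132 * 6.2831853 = 19.678936 rad. 1 hHz = 100 Hz, so 4.415 hHz = 4.415 * 100 = 441.5 Hz. Combine: 19.678936 rad * 441.5 Hz = 8688.2504 rad/s. Result: 8688.2504 rad/s ≈ 8688 rad/s (4 s.f.).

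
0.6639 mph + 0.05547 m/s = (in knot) 1 mph = 0.44704 m/s, so 0.6639 mph = 0.6639 * 0.44704 = 0.29678986 m/s. 0.05547 m/s is already in m/s. Sum: 0.29678986 + 0.05547 = 0.35225986 m/s. 1 knot = 0.51444444 m/s, so 0.35225986 m/s = 0.35225986 / 0.51444444 = 0.68473838 knot ≈ 0.6847 knot (4 s.f.). Final answer: 0.6847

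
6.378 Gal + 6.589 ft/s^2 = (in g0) 0.2113. Check: 1 Gal = 0.01 m/s^2, so 6.378 Gal = 6.378 * 0.01 = 0.06378 m/s^2. 1 ft/s^2 = 0.3048 m/s^2, so 6.589 ft/s^2 = 6.589 * 0.3048 = 2.0083272 m/s^2. Sum: 0.06378 + 2.0083272 = 2.0721072 m/s^2. 1 g0 = 9.80665 m/s^2, so 2.0721072 m/s^2 = 2.0721072 / 9.80665 = 0.21129613 g0 ≈ 0.2113 g0 (4 s.f.).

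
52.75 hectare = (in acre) 1 hectare = 10000 m^2, so 52.75 hectare = 52.75 * 10000 = 527500 m^2. 1 acre = 4046.8564 m^2, so 527500 m^2 = 527500 / 4046.8564 = 130.34809 acre ≈ 130.3 acre (4 s.f.). Final answer: 130.3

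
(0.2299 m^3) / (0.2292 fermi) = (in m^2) 1.003e+15. Check: 0.2299 m^3 is already in m^3. 1 fermi = 1e-15 m, so 0.2292 fermi = 0.2292 * 1e-15 = 2.292e-16 m. Combine: 0.2299 m^3 / 2.292e-16 m = 1.0030541e+15 m^2. Result: 1.0030541e+15 m^2 ≈ 1.003e+15 m^2 (4 s.f.).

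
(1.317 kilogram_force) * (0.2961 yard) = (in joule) 1 kilogram_force = 9.80665 N, so 1.317 kilogram_force = 1.317 * 9.80665 = 12.915358 N. 1 yard = 0.9144 m, so 0.2961 yard = 0.2961 * 0.9144 = 0.27075384 m. Combine: 12.915358 N * 0.27075384 m = 3.4968828 J. 3.4968828 J = 3.4968828 joule ≈ 3.497 joule (4 s.f.). Final answer: 3.497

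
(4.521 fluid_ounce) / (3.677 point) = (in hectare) 1.031e-05. Check: 1 fluid_ounce = 2.957353e-05 m^3, so 4.521 fluid_ounce = 4.521 * 2.957353e-05 = 0.00013370193 m^3. 1 point = 0.00035277778 m, so 3.677 point = 3.677 * 0.00035277778 = 0.0012971639 m. Combine: 0.00013370193 m^3 / 0.0012971639 m = 0.1030725 m^2. 1 hectare = 10000 m^2, so 0.1030725 m^2 = 0.1030725 / 10000 = 1.030725e-05 hectare ≈ 1.031e-05 hectare (4 s.f.).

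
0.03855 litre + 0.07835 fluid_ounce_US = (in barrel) 1 litre = 0.001 m^3, so 0.03855 litre = 0.03855 * 0.001 = 3.855e-05 m^3. 1 fluid_ounce_US = 2.957353e-05 m^3, so 0.07835 fluid_ounce_US = 0.07835 * 2.957353e-05 = 2.317086e-06 m^3. Sum: 3.855e-05 + 2.317086e-06 = 4.0867086e-05 m^3. 1 barrel = 0.15898729 m^3, so 4.0867086e-05 m^3 = 4.0867086e-05 / 0.15898729 = 0.00025704624 barrel ≈ 0.000257 barrel (4 s.f.). Final answer: 0.000257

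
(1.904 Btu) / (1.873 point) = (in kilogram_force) 1 Btu = 1055.0559 J, so 1.904 Btu = 1.904 * 1055.0559 = 2008.8263 J. 1 point = 0.00035277778 m, so 1.873 point = 1.873 * 0.00035277778 = 0.00066075278 m. Combine: 2008.8263 J / 0.00066075278 m = 3040208.7 N. 1 kilogram_force = 9.80665 N, so 3040208.7 N = 3040208.7 / 9.80665 = 310015.01 kilogram_force ≈ 3.1e+05 kilogram_force (4 s.f.). Final answer: 3.1e+05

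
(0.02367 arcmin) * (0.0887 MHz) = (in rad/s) 0.6107. Check: 1 arcmin = 0.00029088821 rad, so 0.02367 arcmin = 0.02367 * 0.00029088821 = 6.8853239e-06 rad. 1 MHz = 1000000 Hz, so 0.0887 MHz = 0.0887 * 1000000 = 88700 Hz. Combine: 6.8853239e-06 rad * 88700 Hz = 0.61072823 rad/s. Result: 0.61072823 rad/s ≈ 0.6107 rad/s (4 s.f.).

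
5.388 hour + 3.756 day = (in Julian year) 1 hour = 3600 s, so 5.388 hour = 5.388 * 3600 = 19396.8 s. 1 day = 86400 s, so 3.756 day = 3.756 * 86400 = 324518.4 s. Sum: 19396.8 + 324518.4 = 343915.2 s. 1 Julian year = 31557600 s, so 343915.2 s = 343915.2 / 31557600 = 0.010898015 Julian year ≈ 0.0109 Julian year (4 s.f.). Final answer: 0.0109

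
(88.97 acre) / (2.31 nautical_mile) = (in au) 5.626e-10. Check: 1 acre = 4046.8564 m^2, so 88.97 acre = 88.97 * 4046.8564 = 360048.82 m^2. 1 nautical_mile = 1852 m, so 2.31 nautical_mile = 2.31 * 1852 = 4278.12 m. Combine: 360048.82 m^2 / 4278.12 m = 84.160523 m. 1 au = 1.4959787e+11 m, so 84.160523 m = 84.160523 / 1.4959787e+11 = 5.6257835e-10 au ≈ 5.626e-10 au (4 s.f.).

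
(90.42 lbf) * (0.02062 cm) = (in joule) 0.08294. Check: 1 lbf = 4.4482216 N, so 90.42 lbf = 90.42 * 4.4482216 = 402.2082 N. 1 cm = 0.01 m, so 0.02062 cm = 0.02062 * 0.01 = 0.0002062 m. Combine: 402.2082 N * 0.0002062 m = 0.082935331 J. 0.082935331 J = 0.082935331 joule ≈ 0.08294 joule (4 s.f.).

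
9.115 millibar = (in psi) 0.1322. Check: 1 millibar = 100 Pa, so 9.115 millibar = 9.115 * 100 = 911.5 Pa. 1 psi = 6894.7573 Pa, so 911.5 Pa = 911.5 / 6894.7573 = 0.1322019 psi ≈ 0.1322 psi (4 s.f.).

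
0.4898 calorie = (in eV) 1 calorie = 4.184 J, so 0.4898 calorie = 0.4898 * 4.184 = 2.0493232 J. 1 eV = 1.6021766e-19 J, so 2.0493232 J = 2.0493232 / 1.6021766e-19 = 1.2790869e+19 eV ≈ 1.279e+19 eV (4 s.f.). Final answer: 1.279e+19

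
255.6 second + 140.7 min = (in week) 0.01438. Check: 255.6 second = 255.6 s. 1 min = 60 s, so 140.7 min = 140.7 * 60 = 8442 s. Sum: 255.6 + 8442 = 8697.6 s. 1 week = 604800 s, so 8697.6 s = 8697.6 / 604800 = 0.014380952 week ≈ 0.01438 week (4 s.f.).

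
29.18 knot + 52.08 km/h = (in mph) 1 knot = 0.51444444 m/s, so 29.18 knot = 29.18 * 0.51444444 = 15.011489 m/s. 1 km/h = 0.27777778 m/s, so 52.08 km/h = 52.08 * 0.27777778 = 14.466667 m/s. Sum: 15.011489 + 14.466667 = 29.478156 m/s. 1 mph = 0.44704 m/s, so 29.478156 m/s = 29.478156 / 0.44704 = 65.940756 mph ≈ 65.94 mph (4 s.f.). Final answer: 65.94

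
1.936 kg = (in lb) 1 lb = 0.45359237 kg, so 1.936 kg = 1.936 / 0.45359237 = 4.2681494 lb ≈ 4.268 lb (4 s.f.). Final answer: 4.268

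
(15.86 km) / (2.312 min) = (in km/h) 1 km = 1000 m, so 15.86 km = 15.86 * 1000 = 15860 m. 1 min = 60 s, so 2.312 min = 2.312 * 60 = 138.72 s. Combine: 15860 m / 138.72 s = 114.33103 m/s. 1 km/h = 0.27777778 m/s, so 114.33103 m/s = 114.33103 / 0.27777778 = 411.5917 km/h ≈ 411.6 km/h (4 s.f.). Final answer: 411.6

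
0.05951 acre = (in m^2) 240.8. Check: 1 acre = 4046.8564 m^2, so 0.05951 acre = 0.05951 * 4046.8564 = 240.82843 m^2. Result: 240.82843 m^2 ≈ 240.8 m^2 (4 s.f.).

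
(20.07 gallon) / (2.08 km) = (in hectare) 3.653e-09. Check: 1 gallon = 0.0037854118 m^3, so 20.07 gallon = 20.07 * 0.0037854118 = 0.075973215 m^3. 1 km = 1000 m, so 2.08 km = 2.08 * 1000 = 2080 m. Combine: 0.075973215 m^3 / 2080 m = 3.6525584e-05 m^2. 1 hectare = 10000 m^2, so 3.6525584e-05 m^2 = 3.6525584e-05 / 10000 = 3.6525584e-09 hectare ≈ 3.653e-09 hectare (4 s.f.).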